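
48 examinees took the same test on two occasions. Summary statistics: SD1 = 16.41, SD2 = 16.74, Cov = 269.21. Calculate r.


r = cov(X,Y) / (SD_X * SD_Y)
r = 269.21 / (16.41 * 16.74)
r = 269.21 / 274.7034
r = 0.98

0.98


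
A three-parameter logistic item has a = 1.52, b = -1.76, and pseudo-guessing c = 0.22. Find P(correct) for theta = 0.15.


logit = 1.52*(0.15 - -1.76) = 2.9032
P* = 1/(1 + exp(-2.9032)) = 0.948
P = 0.22 + (1 - 0.22) * 0.948
P = 0.9594

0.9594


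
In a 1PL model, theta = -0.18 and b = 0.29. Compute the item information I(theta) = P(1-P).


P = 1/(1+exp(-(-0.18-0.29))) = 0.3846
I = P*(1-P) = 0.3846 * 0.6154
I = 0.2367

0.2367


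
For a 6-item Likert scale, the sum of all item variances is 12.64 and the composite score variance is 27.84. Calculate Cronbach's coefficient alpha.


alpha = (k/(k-1)) * (1 - sum(si^2)/s_total^2)
= (6/5) * (1 - 12.64/27.84)
alpha = 0.6552

0.6552


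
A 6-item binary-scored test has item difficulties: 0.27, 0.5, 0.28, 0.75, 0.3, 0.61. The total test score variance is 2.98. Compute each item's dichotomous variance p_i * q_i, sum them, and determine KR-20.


For each item, compute p_i * q_i:
  Item 1: 0.27 * 0.73 = 0.1971
  Item 2: 0.5 * 0.5 = 0.25
  Item 3: 0.28 * 0.72 = 0.2016
  Item 4: 0.75 * 0.25 = 0.1875
  Item 5: 0.3 * 0.7 = 0.21
  Item 6: 0.61 * 0.39 = 0.2379
Sum(p_i * q_i) = 0.1971 + 0.25 + 0.2016 + 0.1875 + 0.21 + 0.2379 = 1.2841
KR-20 = (k/(k-1)) * (1 - Sum(p_i*q_i) / Var_total)
= (6/5) * (1 - 1.2841/2.98)
= 1.2 * 0.5691
KR-20 = 0.6829

0.6829


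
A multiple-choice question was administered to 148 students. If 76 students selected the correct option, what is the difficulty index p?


Item difficulty p = number correct / total examinees
p = 76 / 148
p = 0.5135

0.5135


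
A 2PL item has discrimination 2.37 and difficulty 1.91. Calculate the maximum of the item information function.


For 2PL, max info at theta = b = 1.91
I_max = a^2 / 4 = 2.37^2 / 4
= 5.6169 / 4
I_max = 1.4042

1.4042


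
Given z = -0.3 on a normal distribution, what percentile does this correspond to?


CDF(z) = 0.5 * (1 + erf(z/sqrt(2)))
erf(-0.2121) = -0.2358
CDF = 0.3821
Percentile rank = 0.3821 * 100 = 38.21

38.21


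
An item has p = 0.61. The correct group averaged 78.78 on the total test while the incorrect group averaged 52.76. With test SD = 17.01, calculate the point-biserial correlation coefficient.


q = 1 - p = 0.39
rpb = ((M1 - M0) / SD) * sqrt(p * q)
rpb = ((78.78 - 52.76) / 17.01) * sqrt(0.61 * 0.39)
rpb = 0.7461

0.7461


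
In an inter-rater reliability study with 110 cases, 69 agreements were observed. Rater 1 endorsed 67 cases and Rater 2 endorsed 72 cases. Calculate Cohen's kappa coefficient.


P_o = 69/110 = 0.627273
P_e = (67*72 + 43*38) / 12100 = 0.533719
kappa = (P_o - P_e) / (1 - P_e)
kappa = (0.627273 - 0.533719) / (1 - 0.533719)
kappa = 0.2006

0.2006


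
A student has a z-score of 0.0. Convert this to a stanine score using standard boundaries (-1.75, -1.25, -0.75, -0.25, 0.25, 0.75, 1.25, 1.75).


Stanine boundaries: [-1.75, -1.25, -0.75, -0.25, 0.25, 0.75, 1.25, 1.75]
z = 0.0
Check each boundary:
  z >= -1.75 -> could be stanine 2
  z >= -1.25 -> could be stanine 3
  z >= -0.75 -> could be stanine 4
  z >= -0.25 -> could be stanine 5
  z < 0.25
  z < 0.75
  z < 1.25
  z < 1.75
Highest qualifying boundary gives stanine = 5

5


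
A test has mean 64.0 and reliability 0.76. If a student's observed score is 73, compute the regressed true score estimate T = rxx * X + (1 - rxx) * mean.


T_est = rxx * X + (1 - rxx) * mean
T_est = 0.76 * 73 + 0.24 * 64.0
T_est = 55.48 + 15.36
T_est = 70.84

70.84


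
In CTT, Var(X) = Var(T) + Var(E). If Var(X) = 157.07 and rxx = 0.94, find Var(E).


var_true = rxx * var_obs = 0.94 * 157.07 = 147.6458
var_error = var_obs - var_true
var_error = 157.07 - 147.6458
var_error = 9.4242

9.4242


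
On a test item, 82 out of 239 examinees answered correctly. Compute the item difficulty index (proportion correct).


Item difficulty p = number correct / total examinees
p = 82 / 239
p = 0.3431

0.3431


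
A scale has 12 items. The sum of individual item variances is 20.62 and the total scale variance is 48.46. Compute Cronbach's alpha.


alpha = (k/(k-1)) * (1 - sum(si^2)/s_total^2)
= (12/11) * (1 - 20.62/48.46)
alpha = 0.6267

0.6267


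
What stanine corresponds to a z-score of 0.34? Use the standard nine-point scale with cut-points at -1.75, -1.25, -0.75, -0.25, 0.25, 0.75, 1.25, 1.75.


Stanine boundaries: [-1.75, -1.25, -0.75, -0.25, 0.25, 0.75, 1.25, 1.75]
z = 0.34
Check each boundary:
  z >= -1.75 -> could be stanine 2
  z >= -1.25 -> could be stanine 3
  z >= -0.75 -> could be stanine 4
  z >= -0.25 -> could be stanine 5
  z >= 0.25 -> could be stanine 6
  z < 0.75
  z < 1.25
  z < 1.75
Highest qualifying boundary gives stanine = 6

6


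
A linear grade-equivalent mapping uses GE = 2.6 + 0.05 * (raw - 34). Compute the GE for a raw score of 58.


raw - median = 58 - 34 = 24
slope * diff = 0.05 * 24 = 1.2
GE = 2.6 + 1.2
GE = 3.8

3.8


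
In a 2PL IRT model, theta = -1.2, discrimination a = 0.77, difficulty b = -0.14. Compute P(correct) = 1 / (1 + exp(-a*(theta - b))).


a*(theta - b) = 0.77 * (-1.2 - -0.14) = -0.8162
exp(--0.8162) = 2.2619
P = 1 / (1 + 2.2619)
P = 0.3066

0.3066


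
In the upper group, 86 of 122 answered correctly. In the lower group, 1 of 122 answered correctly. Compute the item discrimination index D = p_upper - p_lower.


p_upper = 86/122 = 0.7049
p_lower = 1/122 = 0.0082
D = 0.7049 - 0.0082 = 0.6967

0.6967


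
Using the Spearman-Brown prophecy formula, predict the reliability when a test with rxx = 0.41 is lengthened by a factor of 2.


r_new = (n * rxx) / (1 + (n-1) * rxx)
r_new = (2 * 0.41) / (1 + 1 * 0.41)
r_new = 0.82 / 1.41
r_new = 0.5816

0.5816


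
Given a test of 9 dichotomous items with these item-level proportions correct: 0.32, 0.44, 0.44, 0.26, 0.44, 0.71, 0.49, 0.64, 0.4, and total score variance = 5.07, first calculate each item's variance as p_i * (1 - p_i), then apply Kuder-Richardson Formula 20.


For each item, compute p_i * q_i:
  Item 1: 0.32 * 0.68 = 0.2176
  Item 2: 0.44 * 0.56 = 0.2464
  Item 3: 0.44 * 0.56 = 0.2464
  Item 4: 0.26 * 0.74 = 0.1924
  Item 5: 0.44 * 0.56 = 0.2464
  Item 6: 0.71 * 0.29 = 0.2059
  Item 7: 0.49 * 0.51 = 0.2499
  Item 8: 0.64 * 0.36 = 0.2304
  Item 9: 0.4 * 0.6 = 0.24
Sum(p_i * q_i) = 0.2176 + 0.2464 + 0.2464 + 0.1924 + 0.2464 + 0.2059 + 0.2499 + 0.2304 + 0.24 = 2.0754
KR-20 = (k/(k-1)) * (1 - Sum(p_i*q_i) / Var_total)
= (9/8) * (1 - 2.0754/5.07)
= 1.125 * 0.5907
KR-20 = 0.6645

0.6645


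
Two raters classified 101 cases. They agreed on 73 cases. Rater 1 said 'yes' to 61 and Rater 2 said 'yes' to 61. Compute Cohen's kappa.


P_o = 73/101 = 0.722772
P_e = (61*61 + 40*40) / 10201 = 0.521616
kappa = (P_o - P_e) / (1 - P_e)
kappa = (0.722772 - 0.521616) / (1 - 0.521616)
kappa = 0.4205

0.4205


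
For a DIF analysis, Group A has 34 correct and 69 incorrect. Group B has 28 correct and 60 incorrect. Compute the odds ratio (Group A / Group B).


Odds_A = 34/69 = 0.4928
Odds_B = 28/60 = 0.4667
OR = Odds_A / Odds_B = 0.4928 / 0.4667
Exactly, OR = (34 * 60) / (69 * 28) = 2040 / 1932
OR = 1.0559

1.0559


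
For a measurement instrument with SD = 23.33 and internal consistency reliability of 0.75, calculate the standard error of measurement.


SEM = SD * sqrt(1 - rxx)
SEM = 23.33 * sqrt(1 - 0.75)
SEM = 23.33 * sqrt(0.25) = 23.33 * 0.5
SEM = 11.665

11.665


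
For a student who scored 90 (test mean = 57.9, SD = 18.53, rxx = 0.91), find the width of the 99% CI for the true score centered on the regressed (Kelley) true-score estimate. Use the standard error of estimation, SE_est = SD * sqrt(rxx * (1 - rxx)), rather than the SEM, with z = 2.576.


True score estimate = 0.91*90 + 0.09*57.9 = 87.111
SE_est = SD * sqrt(rxx * (1 - rxx)) = 18.53 * sqrt(0.91 * 0.09) = 18.53 * sqrt(0.0819) = 5.302948
CI = T_est +/- z * SE_est, so width = 2 * z * SE_est = 2 * 2.576 * 5.302948
Width = 27.3208

27.3208


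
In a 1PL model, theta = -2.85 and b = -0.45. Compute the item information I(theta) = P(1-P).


P = 1/(1+exp(-(-2.85--0.45))) = 0.0832
I = P*(1-P) = 0.0832 * 0.9168
I = 0.0763

0.0763


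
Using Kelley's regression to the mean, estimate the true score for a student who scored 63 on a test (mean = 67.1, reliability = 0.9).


T_est = rxx * X + (1 - rxx) * mean
T_est = 0.9 * 63 + 0.1 * 67.1
T_est = 56.7 + 6.71
T_est = 63.41

63.41


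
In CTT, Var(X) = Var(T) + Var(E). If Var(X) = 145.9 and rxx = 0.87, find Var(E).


var_true = rxx * var_obs = 0.87 * 145.9 = 126.933
var_error = var_obs - var_true
var_error = 145.9 - 126.933
var_error = 18.967

18.967


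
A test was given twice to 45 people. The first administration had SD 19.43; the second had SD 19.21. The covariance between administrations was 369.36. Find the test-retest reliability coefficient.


r = cov(X,Y) / (SD_X * SD_Y)
r = 369.36 / (19.43 * 19.21)
r = 369.36 / 373.2503
r = 0.9896

0.9896


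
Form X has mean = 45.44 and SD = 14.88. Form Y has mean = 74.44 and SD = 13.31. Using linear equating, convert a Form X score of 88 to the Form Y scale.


slope = SD_Y / SD_X = 13.31 / 14.88 ~ 0.8945
intercept = mean_Y - slope * mean_X = 74.44 - (13.31 / 14.88) * 45.44 ~ 33.7944
Y = slope * X + intercept. To avoid rounding drift from the rounded slope/intercept, evaluate the equivalent form Y = mean_Y + SD_Y * (X - mean_X) / SD_X at full precision:
Y = 74.44 + 13.31 * (88 - 45.44) / 14.88
Y = 74.44 + 13.31 * 42.56 / 14.88
Y = 74.44 + 566.4736 / 14.88
Y = 74.44 + 38.0695
Y = 112.5095

112.5095


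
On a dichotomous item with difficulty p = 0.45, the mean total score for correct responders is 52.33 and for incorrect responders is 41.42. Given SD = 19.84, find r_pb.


q = 1 - p = 0.55
rpb = ((M1 - M0) / SD) * sqrt(p * q)
rpb = ((52.33 - 41.42) / 19.84) * sqrt(0.45 * 0.55)
rpb = 0.2736

0.2736


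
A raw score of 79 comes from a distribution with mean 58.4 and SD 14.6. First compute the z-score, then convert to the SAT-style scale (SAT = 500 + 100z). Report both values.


z = (X - mean) / SD = (79 - 58.4) / 14.6
z = 20.6 / 14.6
z = 1.411
SAT-scale = SAT = 500 + 100z
Carry z at full precision (z = 20.6 / 14.6) into the conversion:
SAT-scale = 500 + 100 * (20.6 / 14.6) = 500 + 2060 / 14.6
SAT-scale = 500 + 141.0959
SAT-scale = 641.0959

641.0959


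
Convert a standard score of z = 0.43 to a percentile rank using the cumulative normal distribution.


CDF(z) = 0.5 * (1 + erf(z/sqrt(2)))
erf(0.3041) = 0.3328
CDF = 0.6664
Percentile rank = 0.6664 * 100 = 66.64

66.64


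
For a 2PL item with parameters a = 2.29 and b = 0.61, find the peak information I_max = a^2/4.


For 2PL, max info at theta = b = 0.61
I_max = a^2 / 4 = 2.29^2 / 4
= 5.2441 / 4
I_max = 1.311

1.311


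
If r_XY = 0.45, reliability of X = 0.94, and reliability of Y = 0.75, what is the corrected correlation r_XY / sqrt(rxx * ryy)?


r_corrected = rxy / sqrt(rxx * ryy)
= 0.45 / sqrt(0.94 * 0.75)
= 0.45 / sqrt(0.705)
= 0.45 / 0.839643
r_corrected = 0.5359

0.5359


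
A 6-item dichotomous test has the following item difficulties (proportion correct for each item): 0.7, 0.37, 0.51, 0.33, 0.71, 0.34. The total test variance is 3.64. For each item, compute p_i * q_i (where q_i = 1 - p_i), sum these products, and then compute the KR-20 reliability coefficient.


For each item, compute p_i * q_i:
  Item 1: 0.7 * 0.3 = 0.21
  Item 2: 0.37 * 0.63 = 0.2331
  Item 3: 0.51 * 0.49 = 0.2499
  Item 4: 0.33 * 0.67 = 0.2211
  Item 5: 0.71 * 0.29 = 0.2059
  Item 6: 0.34 * 0.66 = 0.2244
Sum(p_i * q_i) = 0.21 + 0.2331 + 0.2499 + 0.2211 + 0.2059 + 0.2244 = 1.3444
KR-20 = (k/(k-1)) * (1 - Sum(p_i*q_i) / Var_total)
= (6/5) * (1 - 1.3444/3.64)
= 1.2 * 0.6307
KR-20 = 0.7568

0.7568


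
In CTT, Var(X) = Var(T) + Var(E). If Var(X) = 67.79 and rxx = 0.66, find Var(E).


var_true = rxx * var_obs = 0.66 * 67.79 = 44.7414
var_error = var_obs - var_true
var_error = 67.79 - 44.7414
var_error = 23.0486

23.0486


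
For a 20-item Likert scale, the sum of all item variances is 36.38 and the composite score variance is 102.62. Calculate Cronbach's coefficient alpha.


alpha = (k/(k-1)) * (1 - sum(si^2)/s_total^2)
= (20/19) * (1 - 36.38/102.62)
alpha = 0.6795

0.6795


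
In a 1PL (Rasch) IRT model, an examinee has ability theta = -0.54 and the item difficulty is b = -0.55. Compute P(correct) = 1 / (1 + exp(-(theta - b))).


theta - b = -0.54 - -0.55 = 0.01
exp(-(theta - b)) = exp(-0.01) = 0.99
P = 1 / (1 + 0.99)
P = 0.5025

0.5025


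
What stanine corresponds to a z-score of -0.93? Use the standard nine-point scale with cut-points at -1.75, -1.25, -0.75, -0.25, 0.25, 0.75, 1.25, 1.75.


Stanine boundaries: [-1.75, -1.25, -0.75, -0.25, 0.25, 0.75, 1.25, 1.75]
z = -0.93
Check each boundary:
  z >= -1.75 -> could be stanine 2
  z >= -1.25 -> could be stanine 3
  z < -0.75
  z < -0.25
  z < 0.25
  z < 0.75
  z < 1.25
  z < 1.75
Highest qualifying boundary gives stanine = 3

3


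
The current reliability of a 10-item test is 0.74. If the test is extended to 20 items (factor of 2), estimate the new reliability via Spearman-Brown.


r_new = (n * rxx) / (1 + (n-1) * rxx)
r_new = (2 * 0.74) / (1 + 1 * 0.74)
r_new = 1.48 / 1.74
r_new = 0.8506

0.8506


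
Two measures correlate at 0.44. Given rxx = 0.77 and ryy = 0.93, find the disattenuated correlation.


r_corrected = rxy / sqrt(rxx * ryy)
= 0.44 / sqrt(0.77 * 0.93)
= 0.44 / sqrt(0.7161)
= 0.44 / 0.846227
r_corrected = 0.52

0.52


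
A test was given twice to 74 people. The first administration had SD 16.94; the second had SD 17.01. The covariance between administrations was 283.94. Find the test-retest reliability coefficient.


r = cov(X,Y) / (SD_X * SD_Y)
r = 283.94 / (16.94 * 17.01)
r = 283.94 / 288.1494
r = 0.9854

0.9854


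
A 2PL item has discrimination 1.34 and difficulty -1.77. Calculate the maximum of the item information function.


For 2PL, max info at theta = b = -1.77
I_max = a^2 / 4 = 1.34^2 / 4
= 1.7956 / 4
I_max = 0.4489

0.4489


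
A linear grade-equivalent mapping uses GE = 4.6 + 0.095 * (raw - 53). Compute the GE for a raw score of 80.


raw - median = 80 - 53 = 27
slope * diff = 0.095 * 27 = 2.565
GE = 4.6 + 2.565
GE = 7.165

7.165


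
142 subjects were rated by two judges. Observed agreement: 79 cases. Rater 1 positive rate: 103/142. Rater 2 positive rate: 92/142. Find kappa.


P_o = 79/142 = 0.556338
P_e = (103*92 + 39*50) / 20164 = 0.566653
kappa = (P_o - P_e) / (1 - P_e)
kappa = (0.556338 - 0.566653) / (1 - 0.566653)
kappa = -0.0238

-0.0238


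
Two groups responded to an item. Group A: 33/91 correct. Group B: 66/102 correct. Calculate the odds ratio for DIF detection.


Odds_A = 33/58 = 0.569
Odds_B = 66/36 = 1.8333
OR = Odds_A / Odds_B = 0.569 / 1.8333
Exactly, OR = (33 * 36) / (58 * 66) = 1188 / 3828
OR = 0.3103

0.3103


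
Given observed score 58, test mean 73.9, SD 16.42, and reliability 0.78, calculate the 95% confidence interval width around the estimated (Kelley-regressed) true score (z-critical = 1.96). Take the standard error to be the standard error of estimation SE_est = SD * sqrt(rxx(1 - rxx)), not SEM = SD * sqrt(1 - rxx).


True score estimate = 0.78*58 + 0.22*73.9 = 61.498
SE_est = SD * sqrt(rxx * (1 - rxx)) = 16.42 * sqrt(0.78 * 0.22) = 16.42 * sqrt(0.1716) = 6.801924
CI = T_est +/- z * SE_est, so width = 2 * z * SE_est = 2 * 1.96 * 6.801924
Width = 26.6635

26.6635


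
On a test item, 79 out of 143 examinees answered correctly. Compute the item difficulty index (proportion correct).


Item difficulty p = number correct / total examinees
p = 79 / 143
p = 0.5524

0.5524


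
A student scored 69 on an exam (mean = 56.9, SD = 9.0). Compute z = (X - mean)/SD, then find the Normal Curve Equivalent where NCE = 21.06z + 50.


z = (X - mean) / SD = (69 - 56.9) / 9.0
z = 12.1 / 9.0
z = 1.3444
NCE = NCE = 21.06z + 50
Carry z at full precision (z = 12.1 / 9.0) into the conversion:
NCE = 21.06 * (12.1 / 9.0) + 50 = 254.826 / 9.0 + 50
NCE = 28.314 + 50
NCE = 78.314

78.314


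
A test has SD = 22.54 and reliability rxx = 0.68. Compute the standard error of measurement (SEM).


SEM = SD * sqrt(1 - rxx)
SEM = 22.54 * sqrt(1 - 0.68)
SEM = 22.54 * sqrt(0.32) = 22.54 * 0.565685
SEM = 12.7505

12.7505


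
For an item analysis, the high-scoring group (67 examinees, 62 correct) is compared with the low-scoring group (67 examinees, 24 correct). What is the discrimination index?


p_upper = 62/67 = 0.9254
p_lower = 24/67 = 0.3582
D = 0.9254 - 0.3582 = 0.5672

0.5672


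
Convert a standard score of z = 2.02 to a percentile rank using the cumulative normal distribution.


CDF(z) = 0.5 * (1 + erf(z/sqrt(2)))
erf(1.4284) = 0.9566
CDF = 0.9783
Percentile rank = 0.9783 * 100 = 97.83

97.83


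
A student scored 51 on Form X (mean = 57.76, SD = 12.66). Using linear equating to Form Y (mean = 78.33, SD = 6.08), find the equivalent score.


slope = SD_Y / SD_X = 6.08 / 12.66 ~ 0.4803
intercept = mean_Y - slope * mean_X = 78.33 - (6.08 / 12.66) * 57.76 ~ 50.5906
Y = slope * X + intercept. To avoid rounding drift from the rounded slope/intercept, evaluate the equivalent form Y = mean_Y + SD_Y * (X - mean_X) / SD_X at full precision:
Y = 78.33 + 6.08 * (51 - 57.76) / 12.66
Y = 78.33 - 6.08 * 6.76 / 12.66
Y = 78.33 - 41.1008 / 12.66
Y = 78.33 - 3.2465
Y = 75.0835

75.0835


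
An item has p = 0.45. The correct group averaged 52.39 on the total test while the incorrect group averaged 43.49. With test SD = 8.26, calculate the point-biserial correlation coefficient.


q = 1 - p = 0.55
rpb = ((M1 - M0) / SD) * sqrt(p * q)
rpb = ((52.39 - 43.49) / 8.26) * sqrt(0.45 * 0.55)
rpb = 0.536

0.536


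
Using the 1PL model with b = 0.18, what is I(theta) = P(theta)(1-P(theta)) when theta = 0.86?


P = 1/(1+exp(-(0.86-0.18))) = 0.6637
I = P*(1-P) = 0.6637 * 0.3363
I = 0.2232

0.2232


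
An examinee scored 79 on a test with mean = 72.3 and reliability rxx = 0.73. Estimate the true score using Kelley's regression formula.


T_est = rxx * X + (1 - rxx) * mean
T_est = 0.73 * 79 + 0.27 * 72.3
T_est = 57.67 + 19.521
T_est = 77.191

77.191


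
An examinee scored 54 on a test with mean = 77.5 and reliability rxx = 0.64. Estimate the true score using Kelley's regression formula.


T_est = rxx * X + (1 - rxx) * mean
T_est = 0.64 * 54 + 0.36 * 77.5
T_est = 34.56 + 27.9
T_est = 62.46

62.46


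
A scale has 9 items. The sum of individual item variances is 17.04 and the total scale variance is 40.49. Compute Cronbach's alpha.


alpha = (k/(k-1)) * (1 - sum(si^2)/s_total^2)
= (9/8) * (1 - 17.04/40.49)
alpha = 0.6515

0.6515


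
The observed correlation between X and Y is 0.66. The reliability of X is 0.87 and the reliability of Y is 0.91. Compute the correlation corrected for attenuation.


r_corrected = rxy / sqrt(rxx * ryy)
= 0.66 / sqrt(0.87 * 0.91)
= 0.66 / sqrt(0.7917)
= 0.66 / 0.889775
r_corrected = 0.7418

0.7418


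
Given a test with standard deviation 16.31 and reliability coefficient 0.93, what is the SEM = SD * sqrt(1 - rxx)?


SEM = SD * sqrt(1 - rxx)
SEM = 16.31 * sqrt(1 - 0.93)
SEM = 16.31 * sqrt(0.07) = 16.31 * 0.264575
SEM = 4.3152

4.3152


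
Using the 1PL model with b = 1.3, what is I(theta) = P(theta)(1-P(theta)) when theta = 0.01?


P = 1/(1+exp(-(0.01-1.3))) = 0.2159
I = P*(1-P) = 0.2159 * 0.7841
I = 0.1693

0.1693


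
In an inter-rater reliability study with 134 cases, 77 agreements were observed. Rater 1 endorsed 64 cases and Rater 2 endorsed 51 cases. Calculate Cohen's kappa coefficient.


P_o = 77/134 = 0.574627
P_e = (64*51 + 70*83) / 17956 = 0.505346
kappa = (P_o - P_e) / (1 - P_e)
kappa = (0.574627 - 0.505346) / (1 - 0.505346)
kappa = 0.1401

0.1401


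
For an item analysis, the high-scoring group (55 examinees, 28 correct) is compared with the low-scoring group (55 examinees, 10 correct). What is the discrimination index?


p_upper = 28/55 = 0.5091
p_lower = 10/55 = 0.1818
D = 0.5091 - 0.1818 = 0.3273

0.3273


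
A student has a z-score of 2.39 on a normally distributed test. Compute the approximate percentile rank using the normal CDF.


CDF(z) = 0.5 * (1 + erf(z/sqrt(2)))
erf(1.69) = 0.9832
CDF = 0.9916
Percentile rank = 0.9916 * 100 = 99.16

99.16


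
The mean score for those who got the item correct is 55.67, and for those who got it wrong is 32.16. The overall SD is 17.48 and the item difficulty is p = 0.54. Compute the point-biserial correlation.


q = 1 - p = 0.46
rpb = ((M1 - M0) / SD) * sqrt(p * q)
rpb = ((55.67 - 32.16) / 17.48) * sqrt(0.54 * 0.46)
rpb = 0.6703

0.6703


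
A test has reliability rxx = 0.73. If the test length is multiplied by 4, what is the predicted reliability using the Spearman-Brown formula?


r_new = (n * rxx) / (1 + (n-1) * rxx)
r_new = (4 * 0.73) / (1 + 3 * 0.73)
r_new = 2.92 / 3.19
r_new = 0.9154

0.9154


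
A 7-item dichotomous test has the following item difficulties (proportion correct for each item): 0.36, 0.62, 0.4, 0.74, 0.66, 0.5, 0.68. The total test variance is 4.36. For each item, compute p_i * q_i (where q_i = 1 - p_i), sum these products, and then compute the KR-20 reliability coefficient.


For each item, compute p_i * q_i:
  Item 1: 0.36 * 0.64 = 0.2304
  Item 2: 0.62 * 0.38 = 0.2356
  Item 3: 0.4 * 0.6 = 0.24
  Item 4: 0.74 * 0.26 = 0.1924
  Item 5: 0.66 * 0.34 = 0.2244
  Item 6: 0.5 * 0.5 = 0.25
  Item 7: 0.68 * 0.32 = 0.2176
Sum(p_i * q_i) = 0.2304 + 0.2356 + 0.24 + 0.1924 + 0.2244 + 0.25 + 0.2176 = 1.5904
KR-20 = (k/(k-1)) * (1 - Sum(p_i*q_i) / Var_total)
= (7/6) * (1 - 1.5904/4.36)
= 1.1667 * 0.6352
KR-20 = 0.7411

0.7411


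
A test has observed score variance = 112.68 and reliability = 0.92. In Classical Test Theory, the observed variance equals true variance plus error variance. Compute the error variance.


var_true = rxx * var_obs = 0.92 * 112.68 = 103.6656
var_error = var_obs - var_true
var_error = 112.68 - 103.6656
var_error = 9.0144

9.0144


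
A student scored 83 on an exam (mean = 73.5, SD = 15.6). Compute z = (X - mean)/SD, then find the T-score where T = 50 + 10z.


z = (X - mean) / SD = (83 - 73.5) / 15.6
z = 9.5 / 15.6
z = 0.609
T-score = T = 50 + 10z
Carry z at full precision (z = 9.5 / 15.6) into the conversion:
T-score = 50 + 10 * (9.5 / 15.6) = 50 + 95 / 15.6
T-score = 50 + 6.0897
T-score = 56.0897

56.0897


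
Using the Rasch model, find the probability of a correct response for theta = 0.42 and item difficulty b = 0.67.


theta - b = 0.42 - 0.67 = -0.25
exp(-(theta - b)) = exp(0.25) = 1.284
P = 1 / (1 + 1.284)
P = 0.4378

0.4378


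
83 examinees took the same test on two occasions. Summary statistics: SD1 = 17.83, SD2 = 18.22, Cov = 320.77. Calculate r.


r = cov(X,Y) / (SD_X * SD_Y)
r = 320.77 / (17.83 * 18.22)
r = 320.77 / 324.8626
r = 0.9874

0.9874


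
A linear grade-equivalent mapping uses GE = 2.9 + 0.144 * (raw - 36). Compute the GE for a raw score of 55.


raw - median = 55 - 36 = 19
slope * diff = 0.144 * 19 = 2.736
GE = 2.9 + 2.736
GE = 5.636

5.636


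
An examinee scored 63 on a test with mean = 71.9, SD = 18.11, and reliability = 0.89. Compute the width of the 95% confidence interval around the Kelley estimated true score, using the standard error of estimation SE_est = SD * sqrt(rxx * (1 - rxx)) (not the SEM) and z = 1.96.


True score estimate = 0.89*63 + 0.11*71.9 = 63.979
SE_est = SD * sqrt(rxx * (1 - rxx)) = 18.11 * sqrt(0.89 * 0.11) = 18.11 * sqrt(0.0979) = 5.666433
CI = T_est +/- z * SE_est, so width = 2 * z * SE_est = 2 * 1.96 * 5.666433
Width = 22.2124

22.2124


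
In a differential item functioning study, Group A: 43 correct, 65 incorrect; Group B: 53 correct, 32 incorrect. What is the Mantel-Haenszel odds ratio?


Odds_A = 43/65 = 0.6615
Odds_B = 53/32 = 1.6562
OR = Odds_A / Odds_B = 0.6615 / 1.6562
Exactly, OR = (43 * 32) / (65 * 53) = 1376 / 3445
OR = 0.3994

0.3994


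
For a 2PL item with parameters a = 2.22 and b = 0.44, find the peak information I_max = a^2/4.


For 2PL, max info at theta = b = 0.44
I_max = a^2 / 4 = 2.22^2 / 4
= 4.9284 / 4
I_max = 1.2321

1.2321


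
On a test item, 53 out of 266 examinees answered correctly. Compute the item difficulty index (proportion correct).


Item difficulty p = number correct / total examinees
p = 53 / 266
p = 0.1992

0.1992


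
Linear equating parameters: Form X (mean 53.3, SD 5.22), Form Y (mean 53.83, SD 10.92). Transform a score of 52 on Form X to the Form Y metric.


slope = SD_Y / SD_X = 10.92 / 5.22 ~ 2.092
intercept = mean_Y - slope * mean_X = 53.83 - (10.92 / 5.22) * 53.3 ~ -57.6711
Y = slope * X + intercept. To avoid rounding drift from the rounded slope/intercept, evaluate the equivalent form Y = mean_Y + SD_Y * (X - mean_X) / SD_X at full precision:
Y = 53.83 + 10.92 * (52 - 53.3) / 5.22
Y = 53.83 - 10.92 * 1.3 / 5.22
Y = 53.83 - 14.196 / 5.22
Y = 53.83 - 2.7195
Y = 51.1105

51.1105


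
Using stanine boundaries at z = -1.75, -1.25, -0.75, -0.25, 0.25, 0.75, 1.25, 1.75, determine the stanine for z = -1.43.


Stanine boundaries: [-1.75, -1.25, -0.75, -0.25, 0.25, 0.75, 1.25, 1.75]
z = -1.43
Check each boundary:
  z >= -1.75 -> could be stanine 2
  z < -1.25
  z < -0.75
  z < -0.25
  z < 0.25
  z < 0.75
  z < 1.25
  z < 1.75
Highest qualifying boundary gives stanine = 2

2


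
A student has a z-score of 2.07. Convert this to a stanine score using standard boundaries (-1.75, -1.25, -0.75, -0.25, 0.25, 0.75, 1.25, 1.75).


Stanine boundaries: [-1.75, -1.25, -0.75, -0.25, 0.25, 0.75, 1.25, 1.75]
z = 2.07
Check each boundary:
  z >= -1.75 -> could be stanine 2
  z >= -1.25 -> could be stanine 3
  z >= -0.75 -> could be stanine 4
  z >= -0.25 -> could be stanine 5
  z >= 0.25 -> could be stanine 6
  z >= 0.75 -> could be stanine 7
  z >= 1.25 -> could be stanine 8
  z >= 1.75 -> could be stanine 9
Highest qualifying boundary gives stanine = 9

9


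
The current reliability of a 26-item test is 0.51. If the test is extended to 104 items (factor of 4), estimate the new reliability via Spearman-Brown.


r_new = (n * rxx) / (1 + (n-1) * rxx)
r_new = (4 * 0.51) / (1 + 3 * 0.51)
r_new = 2.04 / 2.53
r_new = 0.8063

0.8063


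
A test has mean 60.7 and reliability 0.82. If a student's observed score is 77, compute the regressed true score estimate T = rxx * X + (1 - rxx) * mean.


T_est = rxx * X + (1 - rxx) * mean
T_est = 0.82 * 77 + 0.18 * 60.7
T_est = 63.14 + 10.926
T_est = 74.066

74.066


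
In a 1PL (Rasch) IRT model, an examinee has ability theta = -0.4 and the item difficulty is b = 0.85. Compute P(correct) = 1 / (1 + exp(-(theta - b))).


theta - b = -0.4 - 0.85 = -1.25
exp(-(theta - b)) = exp(1.25) = 3.4903
P = 1 / (1 + 3.4903)
P = 0.2227

0.2227


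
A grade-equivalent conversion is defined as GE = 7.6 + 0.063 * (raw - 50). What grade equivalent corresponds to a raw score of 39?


raw - median = 39 - 50 = -11
slope * diff = 0.063 * -11 = -0.693
GE = 7.6 + -0.693
GE = 6.907

6.907


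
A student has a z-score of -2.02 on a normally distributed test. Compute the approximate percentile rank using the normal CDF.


CDF(z) = 0.5 * (1 + erf(z/sqrt(2)))
erf(-1.4284) = -0.9566
CDF = 0.0217
Percentile rank = 0.0217 * 100 = 2.17

2.17


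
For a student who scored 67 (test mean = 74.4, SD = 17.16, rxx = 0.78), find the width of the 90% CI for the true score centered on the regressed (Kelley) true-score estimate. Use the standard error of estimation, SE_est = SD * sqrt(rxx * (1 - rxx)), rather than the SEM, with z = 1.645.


True score estimate = 0.78*67 + 0.22*74.4 = 68.628
SE_est = SD * sqrt(rxx * (1 - rxx)) = 17.16 * sqrt(0.78 * 0.22) = 17.16 * sqrt(0.1716) = 7.108467
CI = T_est +/- z * SE_est, so width = 2 * z * SE_est = 2 * 1.645 * 7.108467
Width = 23.3869

23.3869


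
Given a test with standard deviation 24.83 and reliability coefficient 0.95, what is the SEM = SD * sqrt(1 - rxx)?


SEM = SD * sqrt(1 - rxx)
SEM = 24.83 * sqrt(1 - 0.95)
SEM = 24.83 * sqrt(0.05) = 24.83 * 0.223607
SEM = 5.5522

5.5522


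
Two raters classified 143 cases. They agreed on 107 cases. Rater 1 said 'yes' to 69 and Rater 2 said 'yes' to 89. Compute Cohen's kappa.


P_o = 107/143 = 0.748252
P_e = (69*89 + 74*54) / 20449 = 0.495721
kappa = (P_o - P_e) / (1 - P_e)
kappa = (0.748252 - 0.495721) / (1 - 0.495721)
kappa = 0.5008

0.5008


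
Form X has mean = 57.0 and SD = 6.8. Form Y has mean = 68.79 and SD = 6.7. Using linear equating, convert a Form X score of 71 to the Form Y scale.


slope = SD_Y / SD_X = 6.7 / 6.8 ~ 0.9853
intercept = mean_Y - slope * mean_X = 68.79 - (6.7 / 6.8) * 57.0 ~ 12.6282
Y = slope * X + intercept. To avoid rounding drift from the rounded slope/intercept, evaluate the equivalent form Y = mean_Y + SD_Y * (X - mean_X) / SD_X at full precision:
Y = 68.79 + 6.7 * (71 - 57.0) / 6.8
Y = 68.79 + 6.7 * 14.0 / 6.8
Y = 68.79 + 93.8 / 6.8
Y = 68.79 + 13.7941
Y = 82.5841

82.5841


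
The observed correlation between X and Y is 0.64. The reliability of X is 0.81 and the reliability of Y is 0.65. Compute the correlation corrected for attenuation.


r_corrected = rxy / sqrt(rxx * ryy)
= 0.64 / sqrt(0.81 * 0.65)
= 0.64 / sqrt(0.5265)
= 0.64 / 0.725603
r_corrected = 0.882

0.882


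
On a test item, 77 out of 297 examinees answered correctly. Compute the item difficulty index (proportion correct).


Item difficulty p = number correct / total examinees
p = 77 / 297
p = 0.2593

0.2593


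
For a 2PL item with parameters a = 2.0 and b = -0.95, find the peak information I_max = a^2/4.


For 2PL, max info at theta = b = -0.95
I_max = a^2 / 4 = 2.0^2 / 4
= 4.0 / 4
I_max = 1.0

1.0


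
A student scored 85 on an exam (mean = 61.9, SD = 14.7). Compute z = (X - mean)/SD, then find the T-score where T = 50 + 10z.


z = (X - mean) / SD = (85 - 61.9) / 14.7
z = 23.1 / 14.7
z = 1.5714
T-score = T = 50 + 10z
Carry z at full precision (z = 23.1 / 14.7) into the conversion:
T-score = 50 + 10 * (23.1 / 14.7) = 50 + 231 / 14.7
T-score = 50 + 15.7143
T-score = 65.7143

65.7143


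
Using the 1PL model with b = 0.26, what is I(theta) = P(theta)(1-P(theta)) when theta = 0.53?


P = 1/(1+exp(-(0.53-0.26))) = 0.5671
I = P*(1-P) = 0.5671 * 0.4329
I = 0.2455

0.2455


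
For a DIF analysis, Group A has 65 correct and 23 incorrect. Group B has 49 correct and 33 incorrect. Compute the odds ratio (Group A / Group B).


Odds_A = 65/23 = 2.8261
Odds_B = 49/33 = 1.4848
OR = Odds_A / Odds_B = 2.8261 / 1.4848
Exactly, OR = (65 * 33) / (23 * 49) = 2145 / 1127
OR = 1.9033

1.9033


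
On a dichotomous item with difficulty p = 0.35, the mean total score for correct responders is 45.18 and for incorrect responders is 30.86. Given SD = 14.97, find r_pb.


q = 1 - p = 0.65
rpb = ((M1 - M0) / SD) * sqrt(p * q)
rpb = ((45.18 - 30.86) / 14.97) * sqrt(0.35 * 0.65)
rpb = 0.4563

0.4563


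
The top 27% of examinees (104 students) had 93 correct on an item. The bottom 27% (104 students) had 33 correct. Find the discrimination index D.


p_upper = 93/104 = 0.8942
p_lower = 33/104 = 0.3173
D = 0.8942 - 0.3173 = 0.5769

0.5769


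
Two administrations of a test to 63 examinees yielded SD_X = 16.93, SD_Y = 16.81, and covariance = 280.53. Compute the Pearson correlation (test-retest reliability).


r = cov(X,Y) / (SD_X * SD_Y)
r = 280.53 / (16.93 * 16.81)
r = 280.53 / 284.5933
r = 0.9857

0.9857


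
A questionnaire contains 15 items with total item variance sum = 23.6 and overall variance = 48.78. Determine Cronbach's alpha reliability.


alpha = (k/(k-1)) * (1 - sum(si^2)/s_total^2)
= (15/14) * (1 - 23.6/48.78)
alpha = 0.5531

0.5531


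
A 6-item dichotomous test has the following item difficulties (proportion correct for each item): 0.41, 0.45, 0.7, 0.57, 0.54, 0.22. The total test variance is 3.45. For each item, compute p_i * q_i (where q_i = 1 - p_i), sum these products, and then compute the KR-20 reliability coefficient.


For each item, compute p_i * q_i:
  Item 1: 0.41 * 0.59 = 0.2419
  Item 2: 0.45 * 0.55 = 0.2475
  Item 3: 0.7 * 0.3 = 0.21
  Item 4: 0.57 * 0.43 = 0.2451
  Item 5: 0.54 * 0.46 = 0.2484
  Item 6: 0.22 * 0.78 = 0.1716
Sum(p_i * q_i) = 0.2419 + 0.2475 + 0.21 + 0.2451 + 0.2484 + 0.1716 = 1.3645
KR-20 = (k/(k-1)) * (1 - Sum(p_i*q_i) / Var_total)
= (6/5) * (1 - 1.3645/3.45)
= 1.2 * 0.6045
KR-20 = 0.7254

0.7254


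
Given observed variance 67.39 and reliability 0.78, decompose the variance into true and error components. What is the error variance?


var_true = rxx * var_obs = 0.78 * 67.39 = 52.5642
var_error = var_obs - var_true
var_error = 67.39 - 52.5642
var_error = 14.8258

14.8258


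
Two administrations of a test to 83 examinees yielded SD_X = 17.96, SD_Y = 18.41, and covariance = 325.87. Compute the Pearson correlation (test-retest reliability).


r = cov(X,Y) / (SD_X * SD_Y)
r = 325.87 / (17.96 * 18.41)
r = 325.87 / 330.6436
r = 0.9856

0.9856


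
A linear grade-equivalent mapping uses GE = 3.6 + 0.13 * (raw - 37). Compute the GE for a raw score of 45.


raw - median = 45 - 37 = 8
slope * diff = 0.13 * 8 = 1.04
GE = 3.6 + 1.04
GE = 4.64

4.64


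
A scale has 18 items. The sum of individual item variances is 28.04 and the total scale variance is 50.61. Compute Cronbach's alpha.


alpha = (k/(k-1)) * (1 - sum(si^2)/s_total^2)
= (18/17) * (1 - 28.04/50.61)
alpha = 0.4722

0.4722


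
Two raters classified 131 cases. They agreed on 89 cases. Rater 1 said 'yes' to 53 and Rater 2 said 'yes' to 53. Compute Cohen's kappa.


P_o = 89/131 = 0.679389
P_e = (53*53 + 78*78) / 17161 = 0.51821
kappa = (P_o - P_e) / (1 - P_e)
kappa = (0.679389 - 0.51821) / (1 - 0.51821)
kappa = 0.3345

0.3345


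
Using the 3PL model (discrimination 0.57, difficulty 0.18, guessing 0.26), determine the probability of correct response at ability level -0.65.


logit = 0.57*(-0.65 - 0.18) = -0.4731
P* = 1/(1 + exp(--0.4731)) = 0.3839
P = 0.26 + (1 - 0.26) * 0.3839
P = 0.5441

0.5441


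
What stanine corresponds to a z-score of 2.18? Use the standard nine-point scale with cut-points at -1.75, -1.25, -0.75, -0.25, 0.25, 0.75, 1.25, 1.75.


Stanine boundaries: [-1.75, -1.25, -0.75, -0.25, 0.25, 0.75, 1.25, 1.75]
z = 2.18
Check each boundary:
  z >= -1.75 -> could be stanine 2
  z >= -1.25 -> could be stanine 3
  z >= -0.75 -> could be stanine 4
  z >= -0.25 -> could be stanine 5
  z >= 0.25 -> could be stanine 6
  z >= 0.75 -> could be stanine 7
  z >= 1.25 -> could be stanine 8
  z >= 1.75 -> could be stanine 9
Highest qualifying boundary gives stanine = 9

9


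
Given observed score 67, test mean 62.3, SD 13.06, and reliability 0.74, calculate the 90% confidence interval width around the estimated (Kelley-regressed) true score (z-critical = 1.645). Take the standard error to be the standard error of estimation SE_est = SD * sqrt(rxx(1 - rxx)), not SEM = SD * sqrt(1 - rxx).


True score estimate = 0.74*67 + 0.26*62.3 = 65.778
SE_est = SD * sqrt(rxx * (1 - rxx)) = 13.06 * sqrt(0.74 * 0.26) = 13.06 * sqrt(0.1924) = 5.728563
CI = T_est +/- z * SE_est, so width = 2 * z * SE_est = 2 * 1.645 * 5.728563
Width = 18.847

18.847


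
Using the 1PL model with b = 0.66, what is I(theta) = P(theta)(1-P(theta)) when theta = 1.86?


P = 1/(1+exp(-(1.86-0.66))) = 0.7685
I = P*(1-P) = 0.7685 * 0.2315
I = 0.1779

0.1779


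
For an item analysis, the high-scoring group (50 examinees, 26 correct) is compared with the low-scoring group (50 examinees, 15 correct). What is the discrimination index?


p_upper = 26/50 = 0.52
p_lower = 15/50 = 0.3
D = 0.52 - 0.3 = 0.22

0.22


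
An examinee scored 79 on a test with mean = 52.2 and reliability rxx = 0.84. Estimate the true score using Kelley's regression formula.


T_est = rxx * X + (1 - rxx) * mean
T_est = 0.84 * 79 + 0.16 * 52.2
T_est = 66.36 + 8.352
T_est = 74.712

74.712


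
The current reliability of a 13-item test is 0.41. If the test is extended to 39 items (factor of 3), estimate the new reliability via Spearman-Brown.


r_new = (n * rxx) / (1 + (n-1) * rxx)
r_new = (3 * 0.41) / (1 + 2 * 0.41)
r_new = 1.23 / 1.82
r_new = 0.6758

0.6758


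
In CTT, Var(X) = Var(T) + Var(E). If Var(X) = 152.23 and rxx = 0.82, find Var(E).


var_true = rxx * var_obs = 0.82 * 152.23 = 124.8286
var_error = var_obs - var_true
var_error = 152.23 - 124.8286
var_error = 27.4014

27.4014


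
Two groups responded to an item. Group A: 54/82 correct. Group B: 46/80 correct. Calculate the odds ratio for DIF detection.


Odds_A = 54/28 = 1.9286
Odds_B = 46/34 = 1.3529
OR = Odds_A / Odds_B = 1.9286 / 1.3529
Exactly, OR = (54 * 34) / (28 * 46) = 1836 / 1288
OR = 1.4255

1.4255


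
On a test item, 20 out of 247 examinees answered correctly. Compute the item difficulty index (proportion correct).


Item difficulty p = number correct / total examinees
p = 20 / 247
p = 0.081

0.081


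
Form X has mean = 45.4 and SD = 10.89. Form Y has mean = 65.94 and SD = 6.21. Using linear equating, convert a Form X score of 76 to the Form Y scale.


slope = SD_Y / SD_X = 6.21 / 10.89 ~ 0.5702
intercept = mean_Y - slope * mean_X = 65.94 - (6.21 / 10.89) * 45.4 ~ 40.0507
Y = slope * X + intercept. To avoid rounding drift from the rounded slope/intercept, evaluate the equivalent form Y = mean_Y + SD_Y * (X - mean_X) / SD_X at full precision:
Y = 65.94 + 6.21 * (76 - 45.4) / 10.89
Y = 65.94 + 6.21 * 30.6 / 10.89
Y = 65.94 + 190.026 / 10.89
Y = 65.94 + 17.4496
Y = 83.3896

83.3896


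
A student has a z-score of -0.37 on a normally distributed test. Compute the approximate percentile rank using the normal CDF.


CDF(z) = 0.5 * (1 + erf(z/sqrt(2)))
erf(-0.2616) = -0.2886
CDF = 0.3557
Percentile rank = 0.3557 * 100 = 35.57

35.57


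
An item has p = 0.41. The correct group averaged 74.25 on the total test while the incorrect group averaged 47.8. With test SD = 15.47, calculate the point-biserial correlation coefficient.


q = 1 - p = 0.59
rpb = ((M1 - M0) / SD) * sqrt(p * q)
rpb = ((74.25 - 47.8) / 15.47) * sqrt(0.41 * 0.59)
rpb = 0.8409

0.8409


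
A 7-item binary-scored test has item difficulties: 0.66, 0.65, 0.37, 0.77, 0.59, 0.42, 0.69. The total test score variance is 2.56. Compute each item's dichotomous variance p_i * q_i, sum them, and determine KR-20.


For each item, compute p_i * q_i:
  Item 1: 0.66 * 0.34 = 0.2244
  Item 2: 0.65 * 0.35 = 0.2275
  Item 3: 0.37 * 0.63 = 0.2331
  Item 4: 0.77 * 0.23 = 0.1771
  Item 5: 0.59 * 0.41 = 0.2419
  Item 6: 0.42 * 0.58 = 0.2436
  Item 7: 0.69 * 0.31 = 0.2139
Sum(p_i * q_i) = 0.2244 + 0.2275 + 0.2331 + 0.1771 + 0.2419 + 0.2436 + 0.2139 = 1.5615
KR-20 = (k/(k-1)) * (1 - Sum(p_i*q_i) / Var_total)
= (7/6) * (1 - 1.5615/2.56)
= 1.1667 * 0.39
KR-20 = 0.455

0.455


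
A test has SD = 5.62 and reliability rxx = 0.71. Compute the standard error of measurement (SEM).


SEM = SD * sqrt(1 - rxx)
SEM = 5.62 * sqrt(1 - 0.71)
SEM = 5.62 * sqrt(0.29) = 5.62 * 0.538516
SEM = 3.0265

3.0265


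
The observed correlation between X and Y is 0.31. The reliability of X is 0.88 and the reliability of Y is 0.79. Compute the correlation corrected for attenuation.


r_corrected = rxy / sqrt(rxx * ryy)
= 0.31 / sqrt(0.88 * 0.79)
= 0.31 / sqrt(0.6952)
= 0.31 / 0.833787
r_corrected = 0.3718

0.3718


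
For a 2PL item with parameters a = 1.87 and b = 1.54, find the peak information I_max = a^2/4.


For 2PL, max info at theta = b = 1.54
I_max = a^2 / 4 = 1.87^2 / 4
= 3.4969 / 4
I_max = 0.8742

0.8742


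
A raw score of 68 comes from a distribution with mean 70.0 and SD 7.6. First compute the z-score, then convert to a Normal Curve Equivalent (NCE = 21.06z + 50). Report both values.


z = (X - mean) / SD = (68 - 70.0) / 7.6
z = -2.0 / 7.6
z = -0.2632
NCE = NCE = 21.06z + 50
Carry z at full precision (z = -2.0 / 7.6) into the conversion:
NCE = 21.06 * (-2.0 / 7.6) + 50 = -42.12 / 7.6 + 50
NCE = -5.5421 + 50
NCE = 44.4579

44.4579
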